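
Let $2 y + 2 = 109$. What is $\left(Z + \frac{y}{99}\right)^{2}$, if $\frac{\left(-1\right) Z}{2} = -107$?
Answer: $\frac{1804465441}{39204} \approx 46028.0$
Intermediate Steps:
$y = \frac{107}{2}$ ($y = -1 + \frac{1}{2} \cdot 109 = -1 + \frac{109}{2} = \frac{107}{2} \approx 53.5$)
$Z = 214$ ($Z = \left(-2\right) \left(-107\right) = 214$)
$\left(Z + \frac{y}{99}\right)^{2} = \left(214 + \frac{107}{2 \cdot 99}\right)^{2} = \left(214 + \frac{107}{2} \cdot \frac{1}{99}\right)^{2} = \left(214 + \frac{107}{198}\right)^{2} = \left(\frac{42479}{198}\right)^{2} = \frac{1804465441}{39204}$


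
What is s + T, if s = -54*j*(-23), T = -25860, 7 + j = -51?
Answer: -97896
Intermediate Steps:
j = -58 (j = -7 - 51 = -58)
s = -72036 (s = -54*(-58)*(-23) = 3132*(-23) = -72036)
s + T = -72036 - 25860 = -97896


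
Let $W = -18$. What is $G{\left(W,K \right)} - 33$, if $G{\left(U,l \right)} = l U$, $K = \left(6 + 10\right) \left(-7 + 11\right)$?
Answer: $-1185$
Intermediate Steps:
$K = 64$ ($K = 16 \cdot 4 = 64$)
$G{\left(U,l \right)} = U l$
$G{\left(W,K \right)} - 33 = \left(-18\right) 64 - 33 = -1152 - 33 = -1185$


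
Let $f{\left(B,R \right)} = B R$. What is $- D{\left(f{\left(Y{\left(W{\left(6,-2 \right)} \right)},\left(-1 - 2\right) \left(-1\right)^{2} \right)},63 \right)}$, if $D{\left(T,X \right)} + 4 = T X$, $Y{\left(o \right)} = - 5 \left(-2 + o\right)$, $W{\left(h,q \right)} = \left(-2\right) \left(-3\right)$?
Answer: $-3776$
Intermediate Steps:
$W{\left(h,q \right)} = 6$
$Y{\left(o \right)} = 10 - 5 o$
$D{\left(T,X \right)} = -4 + T X$
$- D{\left(f{\left(Y{\left(W{\left(6,-2 \right)} \right)},\left(-1 - 2\right) \left(-1\right)^{2} \right)},63 \right)} = - (-4 + \left(10 - 30\right) \left(-1 - 2\right) \left(-1\right)^{2} \cdot 63) = - (-4 + \left(10 - 30\right) \left(\left(-3\right) 1\right) 63) = - (-4 + \left(-20\right) \left(-3\right) 63) = - (-4 + 60 \cdot 63) = - (-4 + 3780) = \left(-1\right) 3776 = -3776$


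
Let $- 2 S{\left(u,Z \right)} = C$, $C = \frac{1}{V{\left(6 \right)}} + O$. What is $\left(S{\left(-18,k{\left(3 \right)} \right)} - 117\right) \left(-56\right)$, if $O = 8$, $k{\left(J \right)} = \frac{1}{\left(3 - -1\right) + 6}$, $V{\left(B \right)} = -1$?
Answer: $6748$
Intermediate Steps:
$k{\left(J \right)} = \frac{1}{10}$ ($k{\left(J \right)} = \frac{1}{\left(3 + 1\right) + 6} = \frac{1}{4 + 6} = \frac{1}{10}$)
$C = 7$ ($C = \frac{1}{-1} + 8 = -1 + 8 = 7$)
$S{\left(u,Z \right)} = - \frac{7}{2}$ ($S{\left(u,Z \right)} = \left(- \frac{1}{2}\right) 7 = - \frac{7}{2}$)
$\left(S{\left(-18,k{\left(3 \right)} \right)} - 117\right) \left(-56\right) = \left(- \frac{7}{2} - 117\right) \left(-56\right) = \left(- \frac{241}{2}\right) \left(-56\right) = 6748$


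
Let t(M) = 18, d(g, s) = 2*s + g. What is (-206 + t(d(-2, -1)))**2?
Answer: 35344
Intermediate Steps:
d(g, s) = g + 2*s
(-206 + t(d(-2, -1)))**2 = (-206 + 18)**2 = (-188)**2 = 35344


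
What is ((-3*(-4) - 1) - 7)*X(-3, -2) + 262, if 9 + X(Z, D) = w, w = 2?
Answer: 234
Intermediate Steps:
X(Z, D) = -7 (X(Z, D) = -9 + 2 = -7)
((-3*(-4) - 1) - 7)*X(-3, -2) + 262 = ((-3*(-4) - 1) - 7)*(-7) + 262 = ((12 - 1) - 7)*(-7) + 262 = (11 - 7)*(-7) + 262 = 4*(-7) + 262 = -28 + 262 = 234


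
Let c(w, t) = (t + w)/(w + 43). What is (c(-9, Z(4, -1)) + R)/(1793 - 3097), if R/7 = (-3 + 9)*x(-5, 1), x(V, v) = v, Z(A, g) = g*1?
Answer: -709/22168 ≈ -0.031983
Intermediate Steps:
Z(A, g) = g
c(w, t) = (t + w)/(43 + w)
R = 42 (R = 7*((-3 + 9)*1) = 7*(6*1) = 7*6 = 42)
(c(-9, Z(4, -1)) + R)/(1793 - 3097) = ((-1 - 9)/(43 - 9) + 42)/(1793 - 3097) = (-10/34 + 42)/(-1304) = ((1/34)*(-10) + 42)*(-1/1304) = (-5/17 + 42)*(-1/1304) = (709/17)*(-1/1304) = -709/22168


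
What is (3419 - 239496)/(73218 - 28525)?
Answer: -236077/44693 ≈ -5.2822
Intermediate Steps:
(3419 - 239496)/(73218 - 28525) = -236077/44693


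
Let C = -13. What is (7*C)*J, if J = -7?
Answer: 637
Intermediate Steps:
(7*C)*J = (7*(-13))*(-7) = -91*(-7) = 637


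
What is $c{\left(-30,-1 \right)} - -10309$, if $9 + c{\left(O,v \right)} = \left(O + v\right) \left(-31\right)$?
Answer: $11261$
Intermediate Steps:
$c{\left(O,v \right)} = -9 - 31 O - 31 v$ ($c{\left(O,v \right)} = -9 + \left(O + v\right) \left(-31\right) = -9 - \left(31 O + 31 v\right) = -9 - 31 O - 31 v$)
$c{\left(-30,-1 \right)} - -10309 = \left(-9 - -930 - -31\right) - -10309 = \left(-9 + 930 + 31\right) + 10309 = 952 + 10309 = 11261$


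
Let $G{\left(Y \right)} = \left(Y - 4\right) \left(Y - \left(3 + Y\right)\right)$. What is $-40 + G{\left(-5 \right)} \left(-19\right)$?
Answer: $-553$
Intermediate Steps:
$G{\left(Y \right)} = 12 - 3 Y$ ($G{\left(Y \right)} = \left(-4 + Y\right) \left(-3\right) = 12 - 3 Y$)
$-40 + G{\left(-5 \right)} \left(-19\right) = -40 + \left(12 - -15\right) \left(-19\right) = -40 + \left(12 + 15\right) \left(-19\right) = -40 + 27 \left(-19\right) = -40 - 513 = -553$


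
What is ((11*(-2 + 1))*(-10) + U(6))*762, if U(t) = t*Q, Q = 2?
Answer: 92964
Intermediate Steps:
U(t) = 2*t (U(t) = t*2 = 2*t)
((11*(-2 + 1))*(-10) + U(6))*762 = ((11*(-2 + 1))*(-10) + 2*6)*762 = ((11*(-1))*(-10) + 12)*762 = (-11*(-10) + 12)*762 = (110 + 12)*762 = 122*762 = 92964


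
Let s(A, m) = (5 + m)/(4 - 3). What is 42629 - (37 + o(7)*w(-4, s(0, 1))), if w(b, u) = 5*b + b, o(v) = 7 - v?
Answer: 42592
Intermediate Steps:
s(A, m) = 5 + m (s(A, m) = (5 + m)/1 = (5 + m)*1 = 5 + m)
w(b, u) = 6*b
42629 - (37 + o(7)*w(-4, s(0, 1))) = 42629 - (37 + (7 - 1*7)*(6*(-4))) = 42629 - (37 + (7 - 7)*(-24)) = 42629 - (37 + 0*(-24)) = 42629 - (37 + 0) = 42629 - 1*37 = 42629 - 37 = 42592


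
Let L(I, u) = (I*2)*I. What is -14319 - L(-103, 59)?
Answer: -35537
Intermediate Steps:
L(I, u) = 2*I² (L(I, u) = (2*I)*I = 2*I²)
-14319 - L(-103, 59) = -14319 - 2*(-103)² = -14319 - 2*10609 = -14319 - 1*21218 = -14319 - 21218 = -35537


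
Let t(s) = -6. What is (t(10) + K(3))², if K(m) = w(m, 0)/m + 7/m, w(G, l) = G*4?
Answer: ⅑ ≈ 0.11111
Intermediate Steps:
w(G, l) = 4*G
K(m) = 4 + 7/m (K(m) = (4*m)/m + 7/m = 4 + 7/m)
(t(10) + K(3))² = (-6 + (4 + 7/3))² = (-6 + 19/3)² = (⅓)² = ⅑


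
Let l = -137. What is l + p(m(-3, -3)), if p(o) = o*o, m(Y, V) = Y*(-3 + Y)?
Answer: 187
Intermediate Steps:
p(o) = o²
l + p(m(-3, -3)) = -137 + (-3*(-3 - 3))² = -137 + (-3*(-6))² = -137 + 18² = -137 + 324 = 187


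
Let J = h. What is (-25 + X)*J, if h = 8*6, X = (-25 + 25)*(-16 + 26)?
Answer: -1200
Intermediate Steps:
X = 0 (X = 0*10 = 0)
h = 48
J = 48
(-25 + X)*J = (-25 + 0)*48 = -25*48 = -1200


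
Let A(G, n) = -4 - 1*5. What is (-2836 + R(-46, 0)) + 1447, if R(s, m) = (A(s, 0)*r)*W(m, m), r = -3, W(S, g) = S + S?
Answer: -1389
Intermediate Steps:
W(S, g) = 2*S
A(G, n) = -9 (A(G, n) = -4 - 5 = -9)
R(s, m) = 54*m (R(s, m) = (-9*(-3))*(2*m) = 27*(2*m) = 54*m)
(-2836 + R(-46, 0)) + 1447 = (-2836 + 54*0) + 1447 = (-2836 + 0) + 1447 = -2836 + 1447 = -1389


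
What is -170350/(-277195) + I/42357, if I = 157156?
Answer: 10155674474/2348229723 ≈ 4.3248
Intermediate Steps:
-170350/(-277195) + I/42357 = -170350/(-277195) + 157156/42357 = -170350*(-1/277195) + 157156*(1/42357) = 34070/55439 + 157156/42357 = 10155674474/2348229723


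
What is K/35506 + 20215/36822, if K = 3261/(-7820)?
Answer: 165079840037/300702444360 ≈ 0.54898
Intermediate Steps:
K = -3261/7820 (K = 3261*(-1/7820) = -3261/7820 ≈ -0.41701)
K/35506 + 20215/36822 = -3261/7820/35506 + 20215/36822 = -3261/7820*1/35506 + 20215*(1/36822) = -3261/277656920 + 20215/36822 = 165079840037/300702444360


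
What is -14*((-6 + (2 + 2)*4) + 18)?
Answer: -392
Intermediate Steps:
-14*((-6 + (2 + 2)*4) + 18) = -14*((-6 + 4*4) + 18) = -14*((-6 + 16) + 18) = -14*(10 + 18) = -14*28 = -392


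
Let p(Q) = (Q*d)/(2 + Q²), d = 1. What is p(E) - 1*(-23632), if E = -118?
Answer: 164549557/6963 ≈ 23632.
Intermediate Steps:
p(Q) = Q/(2 + Q²) (p(Q) = (Q*1)/(2 + Q²) = Q/(2 + Q²))
p(E) - 1*(-23632) = -118/(2 + (-118)²) - 1*(-23632) = -118/(2 + 13924) + 23632 = -118/13926 + 23632 = -118*1/13926 + 23632 = -59/6963 + 23632 = 164549557/6963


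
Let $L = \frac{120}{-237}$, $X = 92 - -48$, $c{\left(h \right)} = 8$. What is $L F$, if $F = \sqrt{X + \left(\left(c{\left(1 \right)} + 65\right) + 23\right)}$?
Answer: $- \frac{80 \sqrt{59}}{79} \approx -7.7784$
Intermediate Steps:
$X = 140$ ($X = 92 + 48 = 140$)
$F = 2 \sqrt{59}$ ($F = \sqrt{140 + \left(\left(8 + 65\right) + 23\right)} = \sqrt{140 + \left(73 + 23\right)} = \sqrt{140 + 96} = \sqrt{236} = 2 \sqrt{59} \approx 15.362$)
$L = - \frac{40}{79}$ ($L = 120 \left(- \frac{1}{237}\right) = - \frac{40}{79} \approx -0.50633$)
$L F = - \frac{40 \cdot 2 \sqrt{59}}{79} = - \frac{80 \sqrt{59}}{79}$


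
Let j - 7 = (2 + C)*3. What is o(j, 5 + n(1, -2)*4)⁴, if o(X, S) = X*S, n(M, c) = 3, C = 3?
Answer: 19565295376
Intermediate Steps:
j = 22 (j = 7 + (2 + 3)*3 = 7 + 5*3 = 7 + 15 = 22)
o(X, S) = S*X
o(j, 5 + n(1, -2)*4)⁴ = ((5 + 3*4)*22)⁴ = ((5 + 12)*22)⁴ = (17*22)⁴ = 374⁴ = 19565295376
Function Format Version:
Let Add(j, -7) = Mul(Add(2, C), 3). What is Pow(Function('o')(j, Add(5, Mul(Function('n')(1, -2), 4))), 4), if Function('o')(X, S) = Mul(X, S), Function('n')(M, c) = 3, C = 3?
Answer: 19565295376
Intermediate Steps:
j = 22 (j = Add(7, Mul(Add(2, 3), 3)) = Add(7, Mul(5, 3)) = Add(7, 15) = 22)
Function('o')(X, S) = Mul(S, X)
Pow(Function('o')(j, Add(5, Mul(Function('n')(1, -2), 4))), 4) = Pow(Mul(Add(5, Mul(3, 4)), 22), 4) = Pow(Mul(Add(5, 12), 22), 4) = Pow(Mul(17, 22), 4) = Pow(374, 4) = 19565295376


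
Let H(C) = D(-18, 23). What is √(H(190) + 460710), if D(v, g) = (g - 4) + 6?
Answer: √460735 ≈ 678.77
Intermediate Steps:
D(v, g) = 2 + g (D(v, g) = (-4 + g) + 6 = 2 + g)
H(C) = 25 (H(C) = 2 + 23 = 25)
√(H(190) + 460710) = √(25 + 460710) = √460735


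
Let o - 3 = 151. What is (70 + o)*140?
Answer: 31360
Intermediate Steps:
o = 154 (o = 3 + 151 = 154)
(70 + o)*140 = (70 + 154)*140 = 224*140 = 31360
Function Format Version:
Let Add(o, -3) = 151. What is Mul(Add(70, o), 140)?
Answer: 31360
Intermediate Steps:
o = 154 (o = Add(3, 151) = 154)
Mul(Add(70, o), 140) = Mul(Add(70, 154), 140) = Mul(224, 140) = 31360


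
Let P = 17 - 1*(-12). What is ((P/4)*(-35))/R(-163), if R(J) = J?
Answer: 1015/652 ≈ 1.5567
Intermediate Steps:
P = 29 (P = 17 + 12 = 29)
((P/4)*(-35))/R(-163) = ((29/4)*(-35))/(-163) = ((29*(¼))*(-35))*(-1/163) = ((29/4)*(-35))*(-1/163) = -1015/4*(-1/163) = 1015/652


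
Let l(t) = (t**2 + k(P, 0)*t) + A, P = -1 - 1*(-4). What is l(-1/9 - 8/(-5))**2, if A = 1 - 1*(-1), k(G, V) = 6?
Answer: 709103641/4100625 ≈ 172.93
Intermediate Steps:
P = 3 (P = -1 + 4 = 3)
A = 2 (A = 1 + 1 = 2)
l(t) = 2 + t**2 + 6*t (l(t) = (t**2 + 6*t) + 2 = 2 + t**2 + 6*t)
l(-1/9 - 8/(-5))**2 = (2 + (-1/9 - 8/(-5))**2 + 6*(-1/9 - 8/(-5)))**2 = (2 + (-1*1/9 - 8*(-1/5))**2 + 6*(-1*1/9 - 8*(-1/5)))**2 = (2 + (-1/9 + 8/5)**2 + 6*(-1/9 + 8/5))**2 = (2 + (67/45)**2 + 6*(67/45))**2 = (2 + 4489/2025 + 134/15)**2 = (26629/2025)**2 = 709103641/4100625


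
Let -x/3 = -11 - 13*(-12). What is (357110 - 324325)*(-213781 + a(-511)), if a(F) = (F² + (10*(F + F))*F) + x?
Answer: 172754820125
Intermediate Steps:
x = -435 (x = -3*(-11 - 13*(-12)) = -3*(-11 + 156) = -3*145 = -435)
a(F) = -435 + 21*F² (a(F) = (F² + (10*(F + F))*F) - 435 = (F² + (10*(2*F))*F) - 435 = (F² + (20*F)*F) - 435 = (F² + 20*F²) - 435 = 21*F² - 435 = -435 + 21*F²)
(357110 - 324325)*(-213781 + a(-511)) = (357110 - 324325)*(-213781 + (-435 + 21*(-511)²)) = 32785*(-213781 + (-435 + 21*261121)) = 32785*(-213781 + (-435 + 5483541)) = 32785*(-213781 + 5483106) = 32785*5269325 = 172754820125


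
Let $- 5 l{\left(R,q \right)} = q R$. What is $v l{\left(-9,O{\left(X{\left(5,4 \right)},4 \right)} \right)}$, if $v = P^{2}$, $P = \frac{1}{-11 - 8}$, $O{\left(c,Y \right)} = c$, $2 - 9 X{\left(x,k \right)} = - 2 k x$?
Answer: $\frac{42}{1805} \approx 0.023269$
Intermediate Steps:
$X{\left(x,k \right)} = \frac{2}{9} + \frac{2 k x}{9}$ ($X{\left(x,k \right)} = \frac{2}{9} - \frac{- 2 k x}{9} = \frac{2}{9} - \frac{\left(-2\right) k x}{9} = \frac{2}{9} + \frac{2 k x}{9}$)
$P = - \frac{1}{19}$ ($P = \frac{1}{-19} = - \frac{1}{19} \approx -0.052632$)
$l{\left(R,q \right)} = - \frac{R q}{5}$ ($l{\left(R,q \right)} = - \frac{q R}{5} = - \frac{R q}{5}$)
$v = \frac{1}{361}$ ($v = \left(- \frac{1}{19}\right)^{2} = \frac{1}{361} \approx 0.0027701$)
$v l{\left(-9,O{\left(X{\left(5,4 \right)},4 \right)} \right)} = \frac{\left(- \frac{1}{5}\right) \left(-9\right) \left(\frac{2}{9} + \frac{2}{9} \cdot 4 \cdot 5\right)}{361} = \frac{\left(- \frac{1}{5}\right) \left(-9\right) \left(\frac{2}{9} + \frac{40}{9}\right)}{361} = \frac{\left(- \frac{1}{5}\right) \left(-9\right) \frac{14}{3}}{361} = \frac{1}{361} \cdot \frac{42}{5} = \frac{42}{1805}$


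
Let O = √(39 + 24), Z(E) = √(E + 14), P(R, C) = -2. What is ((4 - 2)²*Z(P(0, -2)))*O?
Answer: 24*√21 ≈ 109.98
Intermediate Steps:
Z(E) = √(14 + E)
O = 3*√7 (O = √63 = 3*√7 ≈ 7.9373)
((4 - 2)²*Z(P(0, -2)))*O = ((4 - 2)²*√(14 - 2))*(3*√7) = (2²*√12)*(3*√7) = (4*(2*√3))*(3*√7) = (8*√3)*(3*√7) = 24*√21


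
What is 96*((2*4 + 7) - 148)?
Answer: -12768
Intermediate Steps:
96*((2*4 + 7) - 148) = 96*((8 + 7) - 148) = 96*(15 - 148) = 96*(-133) = -12768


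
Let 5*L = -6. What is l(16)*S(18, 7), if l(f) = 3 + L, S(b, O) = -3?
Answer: -27/5 ≈ -5.4000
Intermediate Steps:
L = -6/5 (L = (⅕)*(-6) = -6/5 ≈ -1.2000)
l(f) = 9/5 (l(f) = 3 - 6/5 = 9/5)
l(16)*S(18, 7) = (9/5)*(-3) = -27/5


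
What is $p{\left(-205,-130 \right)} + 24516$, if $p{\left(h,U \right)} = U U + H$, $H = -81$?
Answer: $41335$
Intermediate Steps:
$p{\left(h,U \right)} = -81 + U^{2}$ ($p{\left(h,U \right)} = U U - 81 = U^{2} - 81 = -81 + U^{2}$)
$p{\left(-205,-130 \right)} + 24516 = \left(-81 + \left(-130\right)^{2}\right) + 24516 = \left(-81 + 16900\right) + 24516 = 16819 + 24516 = 41335$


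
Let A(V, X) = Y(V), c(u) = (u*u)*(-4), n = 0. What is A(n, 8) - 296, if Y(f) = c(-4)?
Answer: -360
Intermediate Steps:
c(u) = -4*u² (c(u) = u²*(-4) = -4*u²)
Y(f) = -64 (Y(f) = -4*(-4)² = -4*16 = -64)
A(V, X) = -64
A(n, 8) - 296 = -64 - 296 = -360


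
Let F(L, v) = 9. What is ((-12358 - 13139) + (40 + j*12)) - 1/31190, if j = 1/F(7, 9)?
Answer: -2381886733/93570 ≈ -25456.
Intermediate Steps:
j = ⅑ (j = 1/9 = ⅑ ≈ 0.11111)
((-12358 - 13139) + (40 + j*12)) - 1/31190 = ((-12358 - 13139) + (40 + (⅑)*12)) - 1/31190 = (-25497 + (40 + 4/3)) - 1*1/31190 = (-25497 + 124/3) - 1/31190 = -76367/3 - 1/31190 = -2381886733/93570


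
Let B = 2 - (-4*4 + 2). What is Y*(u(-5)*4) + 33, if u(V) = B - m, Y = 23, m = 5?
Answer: 1045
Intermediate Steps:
B = 16 (B = 2 - (-16 + 2) = 2 - 1*(-14) = 2 + 14 = 16)
u(V) = 11 (u(V) = 16 - 1*5 = 16 - 5 = 11)
Y*(u(-5)*4) + 33 = 23*(11*4) + 33 = 23*44 + 33 = 1012 + 33 = 1045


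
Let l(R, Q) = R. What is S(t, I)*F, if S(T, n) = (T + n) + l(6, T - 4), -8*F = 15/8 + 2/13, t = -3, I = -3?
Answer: 0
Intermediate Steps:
F = -211/832 (F = -(15/8 + 2/13)/8 = -⅛*211/104 = -211/832 ≈ -0.25361)
S(T, n) = 6 + T + n (S(T, n) = (T + n) + 6 = 6 + T + n)
S(t, I)*F = (6 - 3 - 3)*(-211/832) = 0*(-211/832) = 0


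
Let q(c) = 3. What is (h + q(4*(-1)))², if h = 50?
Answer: 2809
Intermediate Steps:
(h + q(4*(-1)))² = (50 + 3)² = 53² = 2809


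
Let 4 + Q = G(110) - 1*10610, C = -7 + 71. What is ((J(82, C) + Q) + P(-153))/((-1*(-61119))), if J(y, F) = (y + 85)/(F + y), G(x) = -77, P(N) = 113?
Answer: -1544221/8923374 ≈ -0.17305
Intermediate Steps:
C = 64
Q = -10691 (Q = -4 + (-77 - 1*10610) = -4 + (-77 - 10610) = -4 - 10687 = -10691)
J(y, F) = (85 + y)/(F + y)
((J(82, C) + Q) + P(-153))/((-1*(-61119))) = (((85 + 82)/(64 + 82) - 10691) + 113)/((-1*(-61119))) = ((167/146 - 10691) + 113)/61119 = (((1/146)*167 - 10691) + 113)*(1/61119) = ((167/146 - 10691) + 113)*(1/61119) = (-1560719/146 + 113)*(1/61119) = -1544221/146*1/61119 = -1544221/8923374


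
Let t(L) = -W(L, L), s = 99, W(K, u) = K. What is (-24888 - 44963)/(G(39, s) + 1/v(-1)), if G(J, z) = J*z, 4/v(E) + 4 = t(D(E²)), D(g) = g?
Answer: -279404/15439 ≈ -18.097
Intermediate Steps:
t(L) = -L
v(E) = 4/(-4 - E²)
(-24888 - 44963)/(G(39, s) + 1/v(-1)) = (-24888 - 44963)/(39*99 + 1/(-4/(4 + (-1)²))) = -69851/(3861 + 1/(-4/(4 + 1))) = -69851/(3861 + 1/(-4/5)) = -69851/(3861 + 1/(-4*⅕)) = -69851/(3861 + 1/(-⅘)) = -69851/(3861 - 5/4) = -69851/15439/4 = -69851*4/15439 = -279404/15439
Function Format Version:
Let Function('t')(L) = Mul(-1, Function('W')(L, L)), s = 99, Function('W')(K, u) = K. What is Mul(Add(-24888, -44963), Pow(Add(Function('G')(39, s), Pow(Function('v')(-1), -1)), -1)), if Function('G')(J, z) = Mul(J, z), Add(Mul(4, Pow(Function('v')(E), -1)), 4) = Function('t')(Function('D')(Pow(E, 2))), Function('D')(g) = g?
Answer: Rational(-279404, 15439) ≈ -18.097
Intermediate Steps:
Function('t')(L) = Mul(-1, L)
Function('v')(E) = Mul(4, Pow(Add(-4, Mul(-1, Pow(E, 2))), -1))
Mul(Add(-24888, -44963), Pow(Add(Function('G')(39, s), Pow(Function('v')(-1), -1)), -1)) = Mul(Add(-24888, -44963), Pow(Add(Mul(39, 99), Pow(Mul(-4, Pow(Add(4, Pow(-1, 2)), -1)), -1)), -1)) = Mul(-69851, Pow(Add(3861, Pow(Mul(-4, Pow(Add(4, 1), -1)), -1)), -1)) = Mul(-69851, Pow(Add(3861, Pow(Mul(-4, Pow(5, -1)), -1)), -1)) = Mul(-69851, Pow(Add(3861, Pow(Mul(-4, Rational(1, 5)), -1)), -1)) = Mul(-69851, Pow(Add(3861, Pow(Rational(-4, 5), -1)), -1)) = Mul(-69851, Pow(Add(3861, Rational(-5, 4)), -1)) = Mul(-69851, Pow(Rational(15439, 4), -1)) = Mul(-69851, Rational(4, 15439)) = Rational(-279404, 15439)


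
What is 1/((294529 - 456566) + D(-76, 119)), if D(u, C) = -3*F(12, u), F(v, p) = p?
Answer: -1/161809 ≈ -6.1801e-6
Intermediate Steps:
D(u, C) = -3*u
1/((294529 - 456566) + D(-76, 119)) = 1/((294529 - 456566) - 3*(-76)) = 1/(-162037 + 228) = 1/(-161809) = -1/161809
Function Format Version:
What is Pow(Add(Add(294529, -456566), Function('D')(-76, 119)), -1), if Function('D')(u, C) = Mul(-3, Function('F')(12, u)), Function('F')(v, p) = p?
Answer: Rational(-1, 161809) ≈ -6.1801e-6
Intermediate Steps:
Function('D')(u, C) = Mul(-3, u)
Pow(Add(Add(294529, -456566), Function('D')(-76, 119)), -1) = Pow(Add(Add(294529, -456566), Mul(-3, -76)), -1) = Pow(Add(-162037, 228), -1) = Pow(-161809, -1) = Rational(-1, 161809)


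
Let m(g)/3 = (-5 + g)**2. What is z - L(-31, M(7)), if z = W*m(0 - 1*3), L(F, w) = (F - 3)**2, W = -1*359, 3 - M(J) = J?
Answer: -70084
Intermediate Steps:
M(J) = 3 - J
W = -359
m(g) = 3*(-5 + g)**2
L(F, w) = (-3 + F)**2
z = -68928 (z = -1077*(-5 + (0 - 1*3))**2 = -1077*(-5 + (0 - 3))**2 = -1077*(-5 - 3)**2 = -1077*(-8)**2 = -1077*64 = -359*192 = -68928)
z - L(-31, M(7)) = -68928 - (-3 - 31)**2 = -68928 - 1*(-34)**2 = -68928 - 1*1156 = -68928 - 1156 = -70084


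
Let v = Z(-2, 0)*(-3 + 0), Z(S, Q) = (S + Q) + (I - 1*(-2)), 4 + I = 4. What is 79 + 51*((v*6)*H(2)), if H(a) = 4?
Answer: 79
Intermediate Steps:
I = 0 (I = -4 + 4 = 0)
Z(S, Q) = 2 + Q + S (Z(S, Q) = (S + Q) + (0 - 1*(-2)) = (Q + S) + (0 + 2) = (Q + S) + 2 = 2 + Q + S)
v = 0 (v = (2 + 0 - 2)*(-3 + 0) = 0*(-3) = 0)
79 + 51*((v*6)*H(2)) = 79 + 51*((0*6)*4) = 79 + 51*(0*4) = 79 + 51*0 = 79 + 0 = 79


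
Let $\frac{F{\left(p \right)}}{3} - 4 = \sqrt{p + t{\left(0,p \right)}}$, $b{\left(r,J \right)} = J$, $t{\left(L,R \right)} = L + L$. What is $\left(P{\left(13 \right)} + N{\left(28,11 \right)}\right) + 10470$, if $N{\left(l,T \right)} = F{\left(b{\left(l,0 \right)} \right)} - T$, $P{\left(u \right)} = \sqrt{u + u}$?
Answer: $10471 + \sqrt{26} \approx 10476.0$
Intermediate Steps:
$t{\left(L,R \right)} = 2 L$
$P{\left(u \right)} = \sqrt{2} \sqrt{u}$ ($P{\left(u \right)} = \sqrt{2 u} = \sqrt{2} \sqrt{u}$)
$F{\left(p \right)} = 12 + 3 \sqrt{p}$ ($F{\left(p \right)} = 12 + 3 \sqrt{p + 2 \cdot 0} = 12 + 3 \sqrt{p + 0} = 12 + 3 \sqrt{p}$)
$N{\left(l,T \right)} = 12 - T$ ($N{\left(l,T \right)} = \left(12 + 3 \sqrt{0}\right) - T = \left(12 + 3 \cdot 0\right) - T = \left(12 + 0\right) - T = 12 - T$)
$\left(P{\left(13 \right)} + N{\left(28,11 \right)}\right) + 10470 = \left(\sqrt{2} \sqrt{13} + \left(12 - 11\right)\right) + 10470 = \left(\sqrt{26} + \left(12 - 11\right)\right) + 10470 = \left(\sqrt{26} + 1\right) + 10470 = \left(1 + \sqrt{26}\right) + 10470 = 10471 + \sqrt{26}$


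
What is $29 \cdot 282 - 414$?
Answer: $7764$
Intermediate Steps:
$29 \cdot 282 - 414 = 8178 - 414 = 7764$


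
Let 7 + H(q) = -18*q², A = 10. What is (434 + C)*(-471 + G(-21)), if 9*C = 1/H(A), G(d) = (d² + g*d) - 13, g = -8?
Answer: 882267625/16263 ≈ 54250.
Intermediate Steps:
H(q) = -7 - 18*q²
G(d) = -13 + d² - 8*d (G(d) = (d² - 8*d) - 13 = -13 + d² - 8*d)
C = -1/16263 (C = 1/(9*(-7 - 18*10²)) = 1/(9*(-7 - 18*100)) = 1/(9*(-7 - 1800)) = (⅑)/(-1807) = (⅑)*(-1/1807) = -1/16263 ≈ -6.1489e-5)
(434 + C)*(-471 + G(-21)) = (434 - 1/16263)*(-471 + (-13 + (-21)² - 8*(-21))) = 7058141*(-471 + (-13 + 441 + 168))/16263 = 7058141*(-471 + 596)/16263 = (7058141/16263)*125 = 882267625/16263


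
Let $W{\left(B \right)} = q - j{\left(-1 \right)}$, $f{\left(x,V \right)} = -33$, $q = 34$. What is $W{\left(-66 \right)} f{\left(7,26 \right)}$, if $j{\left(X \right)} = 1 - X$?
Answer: $-1056$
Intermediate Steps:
$W{\left(B \right)} = 32$ ($W{\left(B \right)} = 34 - \left(1 - -1\right) = 34 - \left(1 + 1\right) = 34 - 2 = 32$)
$W{\left(-66 \right)} f{\left(7,26 \right)} = 32 \left(-33\right) = -1056$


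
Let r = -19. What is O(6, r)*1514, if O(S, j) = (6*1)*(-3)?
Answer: -27252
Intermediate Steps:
O(S, j) = -18 (O(S, j) = 6*(-3) = -18)
O(6, r)*1514 = -18*1514 = -27252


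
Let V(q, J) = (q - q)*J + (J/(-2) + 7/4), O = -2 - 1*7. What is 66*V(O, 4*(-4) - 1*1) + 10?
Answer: 1373/2 ≈ 686.50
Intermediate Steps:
O = -9 (O = -2 - 7 = -9)
V(q, J) = 7/4 - J/2 (V(q, J) = 0*J + (J*(-½) + 7*(¼)) = 0 + (-J/2 + 7/4) = 0 + (7/4 - J/2) = 7/4 - J/2)
66*V(O, 4*(-4) - 1*1) + 10 = 66*(7/4 - (4*(-4) - 1*1)/2) + 10 = 66*(7/4 - (-16 - 1)/2) + 10 = 66*(7/4 - ½*(-17)) + 10 = 66*(7/4 + 17/2) + 10 = 66*(41/4) + 10 = 1353/2 + 10 = 1373/2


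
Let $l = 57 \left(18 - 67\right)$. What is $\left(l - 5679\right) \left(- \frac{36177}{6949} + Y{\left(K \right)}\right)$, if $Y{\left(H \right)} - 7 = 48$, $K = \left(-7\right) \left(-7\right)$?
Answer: $- \frac{2931464496}{6949} \approx -4.2185 \cdot 10^{5}$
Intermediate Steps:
$K = 49$
$Y{\left(H \right)} = 55$ ($Y{\left(H \right)} = 7 + 48 = 55$)
$l = -2793$ ($l = 57 \left(-49\right) = -2793$)
$\left(l - 5679\right) \left(- \frac{36177}{6949} + Y{\left(K \right)}\right) = \left(-2793 - 5679\right) \left(- \frac{36177}{6949} + 55\right) = - 8472 \left(\left(-36177\right) \frac{1}{6949} + 55\right) = - 8472 \left(- \frac{36177}{6949} + 55\right) = \left(-8472\right) \frac{346018}{6949} = - \frac{2931464496}{6949}$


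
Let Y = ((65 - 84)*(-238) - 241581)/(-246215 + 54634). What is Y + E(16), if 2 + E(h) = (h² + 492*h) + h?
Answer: 1560089561/191581 ≈ 8143.2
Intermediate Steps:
E(h) = -2 + h² + 493*h (E(h) = -2 + ((h² + 492*h) + h) = -2 + (h² + 493*h) = -2 + h² + 493*h)
Y = 237059/191581 (Y = (-19*(-238) - 241581)/(-191581) = (4522 - 241581)*(-1/191581) = -237059*(-1/191581) = 237059/191581 ≈ 1.2374)
Y + E(16) = 237059/191581 + (-2 + 16² + 493*16) = 237059/191581 + (-2 + 256 + 7888) = 237059/191581 + 8142 = 1560089561/191581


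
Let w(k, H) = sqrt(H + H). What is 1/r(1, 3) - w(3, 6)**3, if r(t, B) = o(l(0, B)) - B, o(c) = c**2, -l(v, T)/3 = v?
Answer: -1/3 - 24*sqrt(3) ≈ -41.903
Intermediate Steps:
l(v, T) = -3*v
w(k, H) = sqrt(2)*sqrt(H) (w(k, H) = sqrt(2*H) = sqrt(2)*sqrt(H))
r(t, B) = -B (r(t, B) = (-3*0)**2 - B = 0**2 - B = 0 - B = -B)
1/r(1, 3) - w(3, 6)**3 = 1/(-1*3) - (sqrt(2)*sqrt(6))**3 = 1/(-3) - (2*sqrt(3))**3 = -1/3 - 24*sqrt(3)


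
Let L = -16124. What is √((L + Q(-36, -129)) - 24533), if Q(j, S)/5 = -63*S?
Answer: I*√22 ≈ 4.6904*I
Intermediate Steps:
Q(j, S) = -315*S (Q(j, S) = 5*(-63*S) = -315*S)
√((L + Q(-36, -129)) - 24533) = √((-16124 - 315*(-129)) - 24533) = √((-16124 + 40635) - 24533) = √(24511 - 24533) = √(-22) = I*√22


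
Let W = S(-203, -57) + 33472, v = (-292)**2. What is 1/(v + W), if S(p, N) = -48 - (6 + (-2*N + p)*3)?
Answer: 1/118949 ≈ 8.4070e-6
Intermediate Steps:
v = 85264
S(p, N) = -54 - 3*p + 6*N (S(p, N) = -48 - (6 + (p - 2*N)*3) = -48 - (6 + (-6*N + 3*p)) = -48 - (6 - 6*N + 3*p) = -48 + (-6 - 3*p + 6*N) = -54 - 3*p + 6*N)
W = 33685 (W = (-54 - 3*(-203) + 6*(-57)) + 33472 = (-54 + 609 - 342) + 33472 = 213 + 33472 = 33685)
1/(v + W) = 1/(85264 + 33685) = 1/118949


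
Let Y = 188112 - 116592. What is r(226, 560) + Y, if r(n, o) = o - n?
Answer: 71854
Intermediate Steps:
Y = 71520
r(226, 560) + Y = (560 - 1*226) + 71520 = (560 - 226) + 71520 = 334 + 71520 = 71854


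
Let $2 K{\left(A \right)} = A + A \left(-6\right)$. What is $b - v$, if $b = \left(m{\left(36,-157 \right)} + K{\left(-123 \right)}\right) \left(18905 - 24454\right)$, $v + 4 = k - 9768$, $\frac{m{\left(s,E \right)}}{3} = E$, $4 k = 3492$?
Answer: $\frac{1832321}{2} \approx 9.1616 \cdot 10^{5}$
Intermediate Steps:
$k = 873$ ($k = \frac{1}{4} \cdot 3492 = 873$)
$m{\left(s,E \right)} = 3 E$
$K{\left(A \right)} = - \frac{5 A}{2}$ ($K{\left(A \right)} = \frac{A + A \left(-6\right)}{2} = \frac{A - 6 A}{2} = \frac{\left(-5\right) A}{2} = - \frac{5 A}{2}$)
$v = -8899$ ($v = -4 + \left(873 - 9768\right) = -4 - 8895 = -8899$)
$b = \frac{1814523}{2}$ ($b = \left(3 \left(-157\right) - - \frac{615}{2}\right) \left(18905 - 24454\right) = \left(-471 + \frac{615}{2}\right) \left(-5549\right) = \left(- \frac{327}{2}\right) \left(-5549\right) = \frac{1814523}{2} \approx 9.0726 \cdot 10^{5}$)
$b - v = \frac{1814523}{2} - -8899 = \frac{1814523}{2} + 8899 = \frac{1832321}{2}$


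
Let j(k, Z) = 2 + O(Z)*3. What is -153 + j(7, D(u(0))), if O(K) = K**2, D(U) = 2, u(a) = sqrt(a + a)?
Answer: -139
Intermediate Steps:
u(a) = sqrt(2)*sqrt(a) (u(a) = sqrt(2*a) = sqrt(2)*sqrt(a))
j(k, Z) = 2 + 3*Z**2 (j(k, Z) = 2 + Z**2*3 = 2 + 3*Z**2)
-153 + j(7, D(u(0))) = -153 + (2 + 3*2**2) = -153 + (2 + 3*4) = -153 + (2 + 12) = -153 + 14 = -139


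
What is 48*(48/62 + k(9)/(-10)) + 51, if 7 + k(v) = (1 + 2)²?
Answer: 12177/155 ≈ 78.561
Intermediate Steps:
k(v) = 2 (k(v) = -7 + (1 + 2)² = -7 + 3² = -7 + 9 = 2)
48*(48/62 + k(9)/(-10)) + 51 = 48*(48/62 + 2/(-10)) + 51 = 48*(48*(1/62) + 2*(-⅒)) + 51 = 48*(24/31 - ⅕) + 51 = 48*(89/155) + 51 = 4272/155 + 51 = 12177/155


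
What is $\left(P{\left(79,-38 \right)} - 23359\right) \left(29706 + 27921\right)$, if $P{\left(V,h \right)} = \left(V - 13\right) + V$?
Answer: $-1337753178$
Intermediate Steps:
$P{\left(V,h \right)} = -13 + 2 V$ ($P{\left(V,h \right)} = \left(-13 + V\right) + V = -13 + 2 V$)
$\left(P{\left(79,-38 \right)} - 23359\right) \left(29706 + 27921\right) = \left(\left(-13 + 2 \cdot 79\right) - 23359\right) \left(29706 + 27921\right) = \left(\left(-13 + 158\right) - 23359\right) 57627 = \left(145 - 23359\right) 57627 = \left(-23214\right) 57627 = -1337753178$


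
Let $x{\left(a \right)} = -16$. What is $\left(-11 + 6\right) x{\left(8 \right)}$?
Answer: $80$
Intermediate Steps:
$\left(-11 + 6\right) x{\left(8 \right)} = \left(-11 + 6\right) \left(-16\right) = \left(-5\right) \left(-16\right) = 80$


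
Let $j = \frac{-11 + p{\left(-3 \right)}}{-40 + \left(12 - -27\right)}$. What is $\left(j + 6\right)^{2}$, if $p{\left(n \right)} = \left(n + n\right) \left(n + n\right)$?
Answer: $361$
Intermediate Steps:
$p{\left(n \right)} = 4 n^{2}$ ($p{\left(n \right)} = 2 n 2 n = 4 n^{2}$)
$j = -25$ ($j = \frac{-11 + 4 \left(-3\right)^{2}}{-40 + \left(12 - -27\right)} = \frac{-11 + 4 \cdot 9}{-40 + \left(12 + 27\right)} = \frac{-11 + 36}{-40 + 39} = \frac{25}{-1} = 25 \left(-1\right) = -25$)
$\left(j + 6\right)^{2} = \left(-25 + 6\right)^{2} = \left(-19\right)^{2} = 361$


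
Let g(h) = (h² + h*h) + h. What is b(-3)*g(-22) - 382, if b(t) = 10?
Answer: 9078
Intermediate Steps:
g(h) = h + 2*h² (g(h) = (h² + h²) + h = 2*h² + h = h + 2*h²)
b(-3)*g(-22) - 382 = 10*(-22*(1 + 2*(-22))) - 382 = 10*(-22*(1 - 44)) - 382 = 10*(-22*(-43)) - 382 = 10*946 - 382 = 9460 - 382 = 9078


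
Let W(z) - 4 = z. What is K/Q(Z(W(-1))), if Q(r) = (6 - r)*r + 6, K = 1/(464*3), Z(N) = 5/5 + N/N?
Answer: 1/19488 ≈ 5.1314e-5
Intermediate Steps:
W(z) = 4 + z
Z(N) = 2 (Z(N) = 5*(⅕) + 1 = 1 + 1 = 2)
K = 1/1392 ≈ 0.00071839
Q(r) = 6 + r*(6 - r) (Q(r) = r*(6 - r) + 6 = 6 + r*(6 - r))
K/Q(Z(W(-1))) = 1/(1392*(6 - 1*2² + 6*2)) = 1/(1392*(6 - 1*4 + 12)) = 1/(1392*(6 - 4 + 12)) = (1/1392)/14 = (1/1392)*(1/14) = 1/19488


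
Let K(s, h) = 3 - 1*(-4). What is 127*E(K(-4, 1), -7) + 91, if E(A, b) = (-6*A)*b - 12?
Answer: 35905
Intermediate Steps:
K(s, h) = 7 (K(s, h) = 3 + 4 = 7)
E(A, b) = -12 - 6*A*b (E(A, b) = -6*A*b - 12 = -12 - 6*A*b)
127*E(K(-4, 1), -7) + 91 = 127*(-12 - 6*7*(-7)) + 91 = 127*(-12 + 294) + 91 = 127*282 + 91 = 35814 + 91 = 35905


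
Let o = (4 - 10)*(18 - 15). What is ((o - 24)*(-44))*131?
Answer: 242088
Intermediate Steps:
o = -18 (o = -6*3 = -18)
((o - 24)*(-44))*131 = ((-18 - 24)*(-44))*131 = -42*(-44)*131 = 1848*131 = 242088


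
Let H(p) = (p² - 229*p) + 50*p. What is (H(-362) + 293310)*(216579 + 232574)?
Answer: 219704088256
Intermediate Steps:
H(p) = p² - 179*p
(H(-362) + 293310)*(216579 + 232574) = (-362*(-179 - 362) + 293310)*(216579 + 232574) = (-362*(-541) + 293310)*449153 = (195842 + 293310)*449153 = 489152*449153 = 219704088256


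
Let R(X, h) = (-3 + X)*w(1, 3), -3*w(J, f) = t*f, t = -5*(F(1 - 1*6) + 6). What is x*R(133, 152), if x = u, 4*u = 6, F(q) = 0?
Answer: 5850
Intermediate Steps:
t = -30 (t = -5*(0 + 6) = -5*6 = -30)
w(J, f) = 10*f (w(J, f) = -(-10)*f = 10*f)
u = 3/2 (u = (¼)*6 = 3/2 ≈ 1.5000)
R(X, h) = -90 + 30*X (R(X, h) = (-3 + X)*(10*3) = (-3 + X)*30 = -90 + 30*X)
x = 3/2 ≈ 1.5000
x*R(133, 152) = 3*(-90 + 30*133)/2 = 3*(-90 + 3990)/2 = (3/2)*3900 = 5850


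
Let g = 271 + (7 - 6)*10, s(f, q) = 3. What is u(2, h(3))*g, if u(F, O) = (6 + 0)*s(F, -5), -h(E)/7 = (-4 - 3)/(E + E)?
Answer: 5058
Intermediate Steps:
h(E) = 49/(2*E) (h(E) = -7*(-4 - 3)/(E + E) = -(-49)/(2*E) = 49/(2*E))
u(F, O) = 18 (u(F, O) = (6 + 0)*3 = 6*3 = 18)
g = 281 (g = 271 + 1*10 = 271 + 10 = 281)
u(2, h(3))*g = 18*281 = 5058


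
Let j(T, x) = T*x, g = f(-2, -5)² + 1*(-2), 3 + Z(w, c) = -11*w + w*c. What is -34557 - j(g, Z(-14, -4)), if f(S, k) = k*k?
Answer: -163518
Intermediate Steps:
f(S, k) = k²
Z(w, c) = -3 - 11*w + c*w (Z(w, c) = -3 + (-11*w + w*c) = -3 + (-11*w + c*w) = -3 - 11*w + c*w)
g = 623 (g = ((-5)²)² + 1*(-2) = 25² - 2 = 625 - 2 = 623)
-34557 - j(g, Z(-14, -4)) = -34557 - 623*(-3 - 11*(-14) - 4*(-14)) = -34557 - 623*(-3 + 154 + 56) = -34557 - 623*207 = -34557 - 1*128961 = -34557 - 128961 = -163518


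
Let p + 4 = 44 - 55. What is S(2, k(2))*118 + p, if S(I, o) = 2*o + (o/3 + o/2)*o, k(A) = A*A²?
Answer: 24499/3 ≈ 8166.3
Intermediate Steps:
k(A) = A³
S(I, o) = 2*o + 5*o²/6 (S(I, o) = 2*o + (o*(⅓) + o*(½))*o = 2*o + (o/3 + o/2)*o = 2*o + (5*o/6)*o = 2*o + 5*o²/6)
p = -15 (p = -4 + (44 - 55) = -4 - 11 = -15)
S(2, k(2))*118 + p = ((⅙)*2³*(12 + 5*2³))*118 - 15 = ((⅙)*8*(12 + 5*8))*118 - 15 = ((⅙)*8*(12 + 40))*118 - 15 = ((⅙)*8*52)*118 - 15 = (208/3)*118 - 15 = 24544/3 - 15 = 24499/3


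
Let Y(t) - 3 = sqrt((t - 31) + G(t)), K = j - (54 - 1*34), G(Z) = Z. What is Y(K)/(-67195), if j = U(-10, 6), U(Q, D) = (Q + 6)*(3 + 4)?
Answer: -3/67195 - I*sqrt(127)/67195 ≈ -4.4646e-5 - 0.00016771*I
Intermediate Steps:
U(Q, D) = 42 + 7*Q (U(Q, D) = (6 + Q)*7 = 42 + 7*Q)
j = -28 (j = 42 + 7*(-10) = 42 - 70 = -28)
K = -48 (K = -28 - (54 - 1*34) = -28 - (54 - 34) = -28 - 1*20 = -28 - 20 = -48)
Y(t) = 3 + sqrt(-31 + 2*t) (Y(t) = 3 + sqrt((t - 31) + t) = 3 + sqrt((-31 + t) + t) = 3 + sqrt(-31 + 2*t))
Y(K)/(-67195) = (3 + sqrt(-31 + 2*(-48)))/(-67195) = (3 + sqrt(-31 - 96))*(-1/67195) = (3 + sqrt(-127))*(-1/67195) = (3 + I*sqrt(127))*(-1/67195) = -3/67195 - I*sqrt(127)/67195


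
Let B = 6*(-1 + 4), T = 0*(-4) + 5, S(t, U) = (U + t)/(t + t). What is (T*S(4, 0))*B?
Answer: 45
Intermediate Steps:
S(t, U) = (U + t)/(2*t) (S(t, U) = (U + t)/((2*t)) = (U + t)*(1/(2*t)) = (U + t)/(2*t))
T = 5 (T = 0 + 5 = 5)
B = 18 (B = 6*3 = 18)
(T*S(4, 0))*B = (5*((1/2)*(0 + 4)/4))*18 = (5*((1/2)*(1/4)*4))*18 = (5*(1/2))*18 = (5/2)*18 = 45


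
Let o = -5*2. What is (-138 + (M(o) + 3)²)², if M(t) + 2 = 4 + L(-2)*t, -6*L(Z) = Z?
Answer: 1481089/81 ≈ 18285.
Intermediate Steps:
L(Z) = -Z/6
o = -10
M(t) = 2 + t/3 (M(t) = -2 + (4 + (-⅙*(-2))*t) = -2 + (4 + t/3) = 2 + t/3)
(-138 + (M(o) + 3)²)² = (-138 + ((2 + (⅓)*(-10)) + 3)²)² = (-138 + ((2 - 10/3) + 3)²)² = (-138 + (-4/3 + 3)²)² = (-138 + (5/3)²)² = (-138 + 25/9)² = (-1217/9)² = 1481089/81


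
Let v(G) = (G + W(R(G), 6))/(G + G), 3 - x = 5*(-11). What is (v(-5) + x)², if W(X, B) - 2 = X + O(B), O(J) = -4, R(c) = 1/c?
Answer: 2155024/625 ≈ 3448.0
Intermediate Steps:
R(c) = 1/c
x = 58 (x = 3 - 5*(-11) = 3 - 1*(-55) = 3 + 55 = 58)
W(X, B) = -2 + X (W(X, B) = 2 + (X - 4) = 2 + (-4 + X) = -2 + X)
v(G) = (-2 + G + 1/G)/(2*G) (v(G) = (G + (-2 + 1/G))/(G + G) = (-2 + G + 1/G)/((2*G)) = (-2 + G + 1/G)*(1/(2*G)) = (-2 + G + 1/G)/(2*G))
(v(-5) + x)² = ((½)*(1 + (-5)² - 2*(-5))/(-5)² + 58)² = ((½)*(1/25)*(1 + 25 + 10) + 58)² = ((½)*(1/25)*36 + 58)² = (18/25 + 58)² = (1468/25)² = 2155024/625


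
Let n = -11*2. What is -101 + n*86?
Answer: -1993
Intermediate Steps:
n = -22
-101 + n*86 = -101 - 22*86 = -101 - 1892 = -1993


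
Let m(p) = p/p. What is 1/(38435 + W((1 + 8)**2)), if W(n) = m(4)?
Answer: 1/38436 ≈ 2.6017e-5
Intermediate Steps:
m(p) = 1
W(n) = 1
1/(38435 + W((1 + 8)**2)) = 1/(38435 + 1) = 1/38436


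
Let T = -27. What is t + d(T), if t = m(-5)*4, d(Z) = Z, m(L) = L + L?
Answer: -67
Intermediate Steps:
m(L) = 2*L
t = -40 (t = (2*(-5))*4 = -10*4 = -40)
t + d(T) = -40 - 27 = -67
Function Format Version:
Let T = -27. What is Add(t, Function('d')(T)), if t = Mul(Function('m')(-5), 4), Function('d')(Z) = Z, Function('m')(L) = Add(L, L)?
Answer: -67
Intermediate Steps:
Function('m')(L) = Mul(2, L)
t = -40 (t = Mul(Mul(2, -5), 4) = Mul(-10, 4) = -40)
Add(t, Function('d')(T)) = Add(-40, -27) = -67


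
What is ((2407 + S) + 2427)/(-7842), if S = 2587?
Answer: -7421/7842 ≈ -0.94631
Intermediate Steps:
((2407 + S) + 2427)/(-7842) = ((2407 + 2587) + 2427)/(-7842) = (4994 + 2427)*(-1/7842) = 7421*(-1/7842) = -7421/7842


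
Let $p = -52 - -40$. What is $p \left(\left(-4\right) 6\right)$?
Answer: $288$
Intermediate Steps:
$p = -12$ ($p = -52 + 40 = -12$)
$p \left(\left(-4\right) 6\right) = - 12 \left(\left(-4\right) 6\right) = \left(-12\right) \left(-24\right) = 288$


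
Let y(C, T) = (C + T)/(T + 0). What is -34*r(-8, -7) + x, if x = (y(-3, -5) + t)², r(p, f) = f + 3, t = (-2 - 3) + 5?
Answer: 3464/25 ≈ 138.56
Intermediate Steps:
y(C, T) = (C + T)/T
t = 0 (t = -5 + 5 = 0)
r(p, f) = 3 + f
x = 64/25 (x = ((-3 - 5)/(-5) + 0)² = (-⅕*(-8) + 0)² = (8/5 + 0)² = (8/5)² = 64/25 ≈ 2.5600)
-34*r(-8, -7) + x = -34*(3 - 7) + 64/25 = -34*(-4) + 64/25 = 136 + 64/25 = 3464/25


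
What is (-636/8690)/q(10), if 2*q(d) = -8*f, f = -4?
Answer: -159/34760 ≈ -0.0045742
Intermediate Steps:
q(d) = 16 (q(d) = (-8*(-4))/2 = (1/2)*32 = 16)
(-636/8690)/q(10) = -636/8690/16 = -636*1/8690*(1/16) = -318/4345*1/16 = -159/34760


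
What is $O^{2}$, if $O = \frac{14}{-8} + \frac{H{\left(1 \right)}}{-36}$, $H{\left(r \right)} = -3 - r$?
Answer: $\frac{3481}{1296} \approx 2.686$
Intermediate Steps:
$O = - \frac{59}{36}$ ($O = \frac{14}{-8} + \frac{-3 - 1}{-36} = 14 \left(- \frac{1}{8}\right) + \left(-3 - 1\right) \left(- \frac{1}{36}\right) = - \frac{7}{4} - - \frac{1}{9} = - \frac{7}{4} + \frac{1}{9} = - \frac{59}{36} \approx -1.6389$)
$O^{2} = \left(- \frac{59}{36}\right)^{2} = \frac{3481}{1296}$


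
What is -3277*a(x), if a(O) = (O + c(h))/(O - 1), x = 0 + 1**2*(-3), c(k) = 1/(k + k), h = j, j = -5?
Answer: -101587/40 ≈ -2539.7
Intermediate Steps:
h = -5
c(k) = 1/(2*k)
x = -3 (x = 0 + 1*(-3) = 0 - 3 = -3)
a(O) = (-1/10 + O)/(-1 + O) (a(O) = (O + (1/2)/(-5))/(O - 1) = (O + (1/2)*(-1/5))/(-1 + O) = (O - 1/10)/(-1 + O) = (-1/10 + O)/(-1 + O))
-3277*a(x) = -3277*(-1/10 - 3)/(-1 - 3) = -3277*(-31)/((-4)*10) = -(-3277)*(-31)/(4*10) = -3277*31/40 = -101587/40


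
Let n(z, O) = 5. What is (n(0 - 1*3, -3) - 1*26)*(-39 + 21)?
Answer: 378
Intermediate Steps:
(n(0 - 1*3, -3) - 1*26)*(-39 + 21) = (5 - 1*26)*(-39 + 21) = (5 - 26)*(-18) = -21*(-18) = 378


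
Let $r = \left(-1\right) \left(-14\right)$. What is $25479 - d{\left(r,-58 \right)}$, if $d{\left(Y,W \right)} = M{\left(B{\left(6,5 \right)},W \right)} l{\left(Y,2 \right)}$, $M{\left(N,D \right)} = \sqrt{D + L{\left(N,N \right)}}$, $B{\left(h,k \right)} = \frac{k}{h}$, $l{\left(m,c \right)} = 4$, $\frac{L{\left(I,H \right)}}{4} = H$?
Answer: $25479 - \frac{8 i \sqrt{123}}{3} \approx 25479.0 - 29.575 i$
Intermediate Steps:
$L{\left(I,H \right)} = 4 H$
$r = 14$
$M{\left(N,D \right)} = \sqrt{D + 4 N}$
$d{\left(Y,W \right)} = 4 \sqrt{\frac{10}{3} + W}$ ($d{\left(Y,W \right)} = \sqrt{W + 4 \cdot \frac{5}{6}} \cdot 4 = \sqrt{W + \frac{10}{3}} \cdot 4 = \sqrt{\frac{10}{3} + W} 4 = 4 \sqrt{\frac{10}{3} + W}$)
$25479 - d{\left(r,-58 \right)} = 25479 - \frac{4 \sqrt{30 + 9 \left(-58\right)}}{3} = 25479 - \frac{4 \sqrt{30 - 522}}{3} = 25479 - \frac{4 \sqrt{-492}}{3} = 25479 - \frac{4 \cdot 2 i \sqrt{123}}{3} = 25479 - \frac{8 i \sqrt{123}}{3}$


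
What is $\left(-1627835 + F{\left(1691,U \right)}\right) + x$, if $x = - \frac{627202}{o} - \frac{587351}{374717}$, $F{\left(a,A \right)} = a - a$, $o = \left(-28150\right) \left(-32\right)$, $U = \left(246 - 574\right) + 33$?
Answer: $- \frac{274734224496344317}{168772536800} \approx -1.6278 \cdot 10^{6}$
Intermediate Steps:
$U = -295$ ($U = -328 + 33 = -295$)
$o = 900800$
$F{\left(a,A \right)} = 0$
$x = - \frac{382054516317}{168772536800}$ ($x = - \frac{627202}{900800} - \frac{587351}{374717} = \left(-627202\right) \frac{1}{900800} - \frac{587351}{374717} = - \frac{313601}{450400} - \frac{587351}{374717} = - \frac{382054516317}{168772536800} \approx -2.2637$)
$\left(-1627835 + F{\left(1691,U \right)}\right) + x = \left(-1627835 + 0\right) - \frac{382054516317}{168772536800} = -1627835 - \frac{382054516317}{168772536800} = - \frac{274734224496344317}{168772536800}$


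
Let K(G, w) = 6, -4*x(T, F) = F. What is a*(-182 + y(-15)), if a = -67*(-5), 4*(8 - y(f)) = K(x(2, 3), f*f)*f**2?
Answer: -342705/2 ≈ -1.7135e+5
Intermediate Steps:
x(T, F) = -F/4
y(f) = 8 - 3*f**2/2
a = 335
a*(-182 + y(-15)) = 335*(-182 + (8 - 3/2*(-15)**2)) = 335*(-182 + (8 - 3/2*225)) = 335*(-182 + (8 - 675/2)) = 335*(-182 - 659/2) = 335*(-1023/2) = -342705/2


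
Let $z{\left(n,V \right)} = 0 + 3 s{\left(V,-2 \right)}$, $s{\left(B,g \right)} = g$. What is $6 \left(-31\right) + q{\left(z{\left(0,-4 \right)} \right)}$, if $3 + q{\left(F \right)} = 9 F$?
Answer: $-243$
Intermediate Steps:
$z{\left(n,V \right)} = -6$ ($z{\left(n,V \right)} = 0 + 3 \left(-2\right) = 0 - 6 = -6$)
$q{\left(F \right)} = -3 + 9 F$
$6 \left(-31\right) + q{\left(z{\left(0,-4 \right)} \right)} = 6 \left(-31\right) + \left(-3 + 9 \left(-6\right)\right) = -186 - 57 = -243$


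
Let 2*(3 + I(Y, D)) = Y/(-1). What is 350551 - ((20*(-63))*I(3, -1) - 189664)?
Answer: 534545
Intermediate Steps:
I(Y, D) = -3 - Y/2 (I(Y, D) = -3 + (Y/(-1))/2 = -3 + (Y*(-1))/2 = -3 + (-Y)/2 = -3 - Y/2)
350551 - ((20*(-63))*I(3, -1) - 189664) = 350551 - ((20*(-63))*(-3 - ½*3) - 189664) = 350551 - (-1260*(-3 - 3/2) - 189664) = 350551 - (-1260*(-9/2) - 189664) = 350551 - (5670 - 189664) = 350551 - 1*(-183994) = 350551 + 183994 = 534545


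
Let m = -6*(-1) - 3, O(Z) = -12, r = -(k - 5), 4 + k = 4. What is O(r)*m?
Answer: -36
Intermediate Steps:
k = 0 (k = -4 + 4 = 0)
r = 5 (r = -(0 - 5) = -1*(-5) = 5)
m = 3 (m = 6 - 3 = 3)
O(r)*m = -12*3 = -36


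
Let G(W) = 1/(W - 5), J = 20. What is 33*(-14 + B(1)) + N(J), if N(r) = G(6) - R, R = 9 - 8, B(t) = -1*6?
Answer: -660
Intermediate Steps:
B(t) = -6
G(W) = 1/(-5 + W)
R = 1
N(r) = 0 (N(r) = 1/(-5 + 6) - 1*1 = 1/1 - 1 = 1 - 1 = 0)
33*(-14 + B(1)) + N(J) = 33*(-14 - 6) + 0 = 33*(-20) + 0 = -660 + 0 = -660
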